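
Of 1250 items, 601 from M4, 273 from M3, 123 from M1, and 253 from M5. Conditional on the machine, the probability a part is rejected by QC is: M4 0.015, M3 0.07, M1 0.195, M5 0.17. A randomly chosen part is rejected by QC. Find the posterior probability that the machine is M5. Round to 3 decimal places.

Compute prior × likelihood for every hypothesis:
  M4: 0.4808 × 0.015 = 0.007212
  M3: 0.2184 × 0.07 = 0.015288
  M1: 0.0984 × 0.195 = 0.019188
  M5: 0.2024 × 0.17 = 0.034408
Total = 0.076096.
P(M5 | evidence) = 0.034408 / 0.076096 ≈ 0.452.

0.452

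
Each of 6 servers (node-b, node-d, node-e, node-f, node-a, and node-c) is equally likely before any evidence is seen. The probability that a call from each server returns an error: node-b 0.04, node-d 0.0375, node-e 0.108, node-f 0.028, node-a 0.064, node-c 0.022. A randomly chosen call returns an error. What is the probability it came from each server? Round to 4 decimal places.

Since the prior is uniform, the posterior is proportional to the likelihood:
  node-b: 0.04
  node-d: 0.0375
  node-e: 0.108
  node-f: 0.028
  node-a: 0.064
  node-c: 0.022
Normalizing constant = 0.2995.
P(node-b | error) = 0.04/0.2995 ≈ 0.1336
P(node-d | error) = 0.0375/0.2995 ≈ 0.1252
P(node-e | error) = 0.108/0.2995 ≈ 0.3606
P(node-f | error) = 0.028/0.2995 ≈ 0.0935
P(node-a | error) = 0.064/0.2995 ≈ 0.2137
P(node-c | error) = 0.022/0.2995 ≈ 0.0735
(Check: 0.1336+0.1252+0.3606+0.0935+0.2137+0.0735 = 1.0001.)

node-b 0.1336, node-d 0.1252, node-e 0.3606, node-f 0.0935, node-a 0.2137, node-c 0.0735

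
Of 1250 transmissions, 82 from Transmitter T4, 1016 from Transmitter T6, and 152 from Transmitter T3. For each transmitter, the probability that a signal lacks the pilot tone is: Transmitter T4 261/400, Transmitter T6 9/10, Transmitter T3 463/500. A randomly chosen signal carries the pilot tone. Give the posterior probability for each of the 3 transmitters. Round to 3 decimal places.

Transmitter T4 0.202, Transmitter T6 0.719, Transmitter T3 0.080

Taking complements, P(pilot | each) = Transmitter T4 0.3475, Transmitter T6 0.1, Transmitter T3 0.074.
By Bayes' rule, posterior ∝ prior × likelihood:
  Transmitter T4: 0.0656 × 0.3475 = 0.022796
  Transmitter T6: 0.8128 × 0.1 = 0.08128
  Transmitter T3: 0.1216 × 0.074 = 0.0089984
Total = 0.1130744.
P(Transmitter T4 | pilot) = 0.022796/0.1130744 ≈ 0.202
P(Transmitter T6 | pilot) = 0.08128/0.1130744 ≈ 0.719
P(Transmitter T3 | pilot) = 0.0089984/0.1130744 ≈ 0.080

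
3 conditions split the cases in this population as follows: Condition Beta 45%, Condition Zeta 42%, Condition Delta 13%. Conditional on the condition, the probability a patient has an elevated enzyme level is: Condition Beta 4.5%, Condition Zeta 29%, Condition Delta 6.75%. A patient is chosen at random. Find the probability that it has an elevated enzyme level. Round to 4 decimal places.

Unnormalized posteriors (prior × likelihood):
  Condition Beta: 0.45 × 0.045 = 0.02025
  Condition Zeta: 0.42 × 0.29 = 0.1218
  Condition Delta: 0.13 × 0.0675 = 0.008775
P(elevated) = 0.02025 + 0.1218 + 0.008775 = 0.150825 → 0.1508.

0.1508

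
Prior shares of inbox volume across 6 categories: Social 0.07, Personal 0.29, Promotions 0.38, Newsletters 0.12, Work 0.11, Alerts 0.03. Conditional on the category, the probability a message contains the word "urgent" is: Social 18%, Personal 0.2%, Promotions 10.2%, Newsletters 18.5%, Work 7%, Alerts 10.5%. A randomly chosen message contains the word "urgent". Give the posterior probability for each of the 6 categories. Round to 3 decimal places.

Social 0.148, Personal 0.007, Promotions 0.456, Newsletters 0.261, Work 0.091, Alerts 0.037

Unnormalized posteriors (prior × likelihood):
  Social: 0.07 × 0.18 = 0.0126
  Personal: 0.29 × 0.002 = 0.00058
  Promotions: 0.38 × 0.102 = 0.03876
  Newsletters: 0.12 × 0.185 = 0.0222
  Work: 0.11 × 0.07 = 0.0077
  Alerts: 0.03 × 0.105 = 0.00315
Sum = 0.08499.
P(Social | urgent-flag) = 0.0126/0.08499 ≈ 0.148
P(Personal | urgent-flag) = 0.00058/0.08499 ≈ 0.007
P(Promotions | urgent-flag) = 0.03876/0.08499 ≈ 0.456
P(Newsletters | urgent-flag) = 0.0222/0.08499 ≈ 0.261
P(Work | urgent-flag) = 0.0077/0.08499 ≈ 0.091
P(Alerts | urgent-flag) = 0.00315/0.08499 ≈ 0.037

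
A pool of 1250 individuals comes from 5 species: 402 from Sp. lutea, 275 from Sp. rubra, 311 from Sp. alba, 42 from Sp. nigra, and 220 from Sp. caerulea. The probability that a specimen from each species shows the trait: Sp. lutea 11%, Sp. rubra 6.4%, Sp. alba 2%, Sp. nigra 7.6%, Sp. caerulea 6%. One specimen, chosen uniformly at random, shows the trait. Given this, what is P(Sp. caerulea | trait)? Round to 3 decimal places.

By Bayes' rule, posterior ∝ prior × likelihood:
  Sp. lutea: 0.3216 × 0.11 = 0.035376
  Sp. rubra: 0.22 × 0.064 = 0.01408
  Sp. alba: 0.2488 × 0.02 = 0.004976
  Sp. nigra: 0.0336 × 0.076 = 0.0025536
  Sp. caerulea: 0.176 × 0.06 = 0.01056
Sum = 0.0675456.
P(Sp. caerulea | evidence) = 0.01056 / 0.0675456 ≈ 0.156.

0.156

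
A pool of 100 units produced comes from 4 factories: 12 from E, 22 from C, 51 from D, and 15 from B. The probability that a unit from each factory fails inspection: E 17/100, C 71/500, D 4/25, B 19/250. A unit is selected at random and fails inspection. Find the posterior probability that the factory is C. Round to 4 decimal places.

0.2160

Prior × likelihood for each hypothesis:
  E: 0.12 × 0.17 = 0.0204
  C: 0.22 × 0.142 = 0.03124
  D: 0.51 × 0.16 = 0.0816
  B: 0.15 × 0.076 = 0.0114
Sum = 0.14464.
P(C | evidence) = 0.03124 / 0.14464 ≈ 0.2160.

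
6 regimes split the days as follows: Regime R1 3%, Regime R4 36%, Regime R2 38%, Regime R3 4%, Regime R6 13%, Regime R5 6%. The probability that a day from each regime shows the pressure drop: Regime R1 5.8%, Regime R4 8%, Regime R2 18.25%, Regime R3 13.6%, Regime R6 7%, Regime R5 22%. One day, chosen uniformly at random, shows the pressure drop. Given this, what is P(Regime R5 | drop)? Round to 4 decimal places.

By Bayes' rule, posterior ∝ prior × likelihood:
  Regime R1: 0.03 × 0.058 = 0.00174
  Regime R4: 0.36 × 0.08 = 0.0288
  Regime R2: 0.38 × 0.1825 = 0.06935
  Regime R3: 0.04 × 0.136 = 0.00544
  Regime R6: 0.13 × 0.07 = 0.0091
  Regime R5: 0.06 × 0.22 = 0.0132
Total = 0.12763.
P(Regime R5 | evidence) = 0.0132 / 0.12763 ≈ 0.1034.

0.1034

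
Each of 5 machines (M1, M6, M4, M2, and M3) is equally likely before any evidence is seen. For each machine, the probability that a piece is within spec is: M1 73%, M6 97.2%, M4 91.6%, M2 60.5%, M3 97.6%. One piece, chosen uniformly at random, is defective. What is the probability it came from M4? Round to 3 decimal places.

0.105

Taking complements, P(defective | each) = M1 0.27, M6 0.028, M4 0.084, M2 0.395, M3 0.024.
With a uniform prior (1/5 each), posterior ∝ likelihood:
  M1: 0.27
  M6: 0.028
  M4: 0.084
  M2: 0.395
  M3: 0.024
Normalizing constant = 0.801.
P(M4 | evidence) = 0.084 / 0.801 ≈ 0.105.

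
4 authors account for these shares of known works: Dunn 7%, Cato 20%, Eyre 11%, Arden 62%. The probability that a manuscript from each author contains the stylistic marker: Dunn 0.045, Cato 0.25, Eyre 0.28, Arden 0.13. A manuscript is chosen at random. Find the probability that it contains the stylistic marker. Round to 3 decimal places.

Prior × likelihood for each hypothesis:
  Dunn: 0.07 × 0.045 = 0.00315
  Cato: 0.2 × 0.25 = 0.05
  Eyre: 0.11 × 0.28 = 0.0308
  Arden: 0.62 × 0.13 = 0.0806
P(marker) = 0.00315 + 0.05 + 0.0308 + 0.0806 = 0.16455 → 0.165.

0.165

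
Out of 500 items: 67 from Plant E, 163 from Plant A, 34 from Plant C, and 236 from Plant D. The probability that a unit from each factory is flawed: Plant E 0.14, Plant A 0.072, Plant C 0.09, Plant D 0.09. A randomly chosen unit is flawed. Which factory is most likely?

Plant D

Prior × likelihood for each hypothesis:
  Plant E: 0.134 × 0.14 = 0.01876
  Plant A: 0.326 × 0.072 = 0.023472
  Plant C: 0.068 × 0.09 = 0.00612
  Plant D: 0.472 × 0.09 = 0.04248
Sum = 0.090832.
Largest term belongs to Plant D, so Plant D is most probable.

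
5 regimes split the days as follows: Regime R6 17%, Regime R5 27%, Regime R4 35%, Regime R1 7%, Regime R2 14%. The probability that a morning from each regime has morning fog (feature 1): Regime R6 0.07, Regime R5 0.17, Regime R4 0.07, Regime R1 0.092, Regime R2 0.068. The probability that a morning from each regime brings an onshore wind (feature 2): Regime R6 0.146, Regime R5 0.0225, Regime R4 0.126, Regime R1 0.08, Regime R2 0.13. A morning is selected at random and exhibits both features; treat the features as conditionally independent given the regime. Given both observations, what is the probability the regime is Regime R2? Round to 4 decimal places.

Unnormalized posteriors (prior × likelihood):
  Regime R6: 0.17 × 0.07 × 0.146 = 0.0017374
  Regime R5: 0.27 × 0.17 × 0.0225 = 0.00103275
  Regime R4: 0.35 × 0.07 × 0.126 = 0.003087
  Regime R1: 0.07 × 0.092 × 0.08 = 0.0005152
  Regime R2: 0.14 × 0.068 × 0.13 = 0.0012376
Total = 0.00760995.
P(Regime R2 | evidence) = 0.0012376 / 0.00760995 ≈ 0.1626.

0.1626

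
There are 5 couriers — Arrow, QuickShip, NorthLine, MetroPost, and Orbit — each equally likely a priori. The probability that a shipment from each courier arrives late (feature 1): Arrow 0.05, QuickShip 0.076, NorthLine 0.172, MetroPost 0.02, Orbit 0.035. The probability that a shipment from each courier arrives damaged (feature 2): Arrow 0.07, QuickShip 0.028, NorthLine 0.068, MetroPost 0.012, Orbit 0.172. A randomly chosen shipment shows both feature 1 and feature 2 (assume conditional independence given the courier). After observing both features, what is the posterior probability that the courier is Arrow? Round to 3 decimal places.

0.148

With a uniform prior (1/5 each), posterior ∝ likelihood:
  Arrow: 0.05 × 0.07 = 0.0035
  QuickShip: 0.076 × 0.028 = 0.002128
  NorthLine: 0.172 × 0.068 = 0.011696
  MetroPost: 0.02 × 0.012 = 0.00024
  Orbit: 0.035 × 0.172 = 0.00602
Normalizing constant = 0.023584.
P(Arrow | evidence) = 0.0035 / 0.023584 ≈ 0.148.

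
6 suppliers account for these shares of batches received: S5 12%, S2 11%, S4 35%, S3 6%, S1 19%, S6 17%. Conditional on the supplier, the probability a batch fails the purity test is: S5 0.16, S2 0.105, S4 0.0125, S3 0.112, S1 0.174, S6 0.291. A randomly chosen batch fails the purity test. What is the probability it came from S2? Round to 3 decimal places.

0.093

By Bayes' rule, posterior ∝ prior × likelihood:
  S5: 0.12 × 0.16 = 0.0192
  S2: 0.11 × 0.105 = 0.01155
  S4: 0.35 × 0.0125 = 0.004375
  S3: 0.06 × 0.112 = 0.00672
  S1: 0.19 × 0.174 = 0.03306
  S6: 0.17 × 0.291 = 0.04947
Total = 0.124375.
P(S2 | evidence) = 0.01155 / 0.124375 ≈ 0.093.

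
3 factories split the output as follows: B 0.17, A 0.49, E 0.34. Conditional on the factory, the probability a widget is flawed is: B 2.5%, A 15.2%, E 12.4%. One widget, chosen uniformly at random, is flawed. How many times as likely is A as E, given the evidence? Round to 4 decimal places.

1.7666

By Bayes' rule, posterior ∝ prior × likelihood:
  B: 0.17 × 0.025 = 0.00425
  A: 0.49 × 0.152 = 0.07448
  E: 0.34 × 0.124 = 0.04216
Total = 0.12089.
The ratio is 0.07448 / 0.04216 (the normalizer cancels) = 1.7666.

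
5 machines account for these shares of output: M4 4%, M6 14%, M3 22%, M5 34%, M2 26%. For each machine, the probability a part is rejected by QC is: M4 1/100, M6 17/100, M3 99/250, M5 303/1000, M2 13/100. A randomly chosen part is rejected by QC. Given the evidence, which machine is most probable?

Compute prior × likelihood for every hypothesis:
  M4: 0.04 × 0.01 = 0.0004
  M6: 0.14 × 0.17 = 0.0238
  M3: 0.22 × 0.396 = 0.08712
  M5: 0.34 × 0.303 = 0.10302
  M2: 0.26 × 0.13 = 0.0338
Normalizing constant = 0.24814.
Largest term belongs to M5, so M5 is most probable.

M5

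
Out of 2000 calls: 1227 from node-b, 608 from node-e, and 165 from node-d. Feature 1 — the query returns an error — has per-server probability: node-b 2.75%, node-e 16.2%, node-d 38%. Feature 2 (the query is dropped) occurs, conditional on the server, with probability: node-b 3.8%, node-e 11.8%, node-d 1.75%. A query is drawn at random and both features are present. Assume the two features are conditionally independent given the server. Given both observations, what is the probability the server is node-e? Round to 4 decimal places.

0.8301

Compute prior × likelihood for every hypothesis:
  node-b: 0.6135 × 0.0275 × 0.038 = 0.0006411075
  node-e: 0.304 × 0.162 × 0.118 = 0.005811264
  node-d: 0.0825 × 0.38 × 0.0175 = 0.000548625
Sum = 0.0070009965.
P(node-e | evidence) = 0.005811264 / 0.0070009965 ≈ 0.8301.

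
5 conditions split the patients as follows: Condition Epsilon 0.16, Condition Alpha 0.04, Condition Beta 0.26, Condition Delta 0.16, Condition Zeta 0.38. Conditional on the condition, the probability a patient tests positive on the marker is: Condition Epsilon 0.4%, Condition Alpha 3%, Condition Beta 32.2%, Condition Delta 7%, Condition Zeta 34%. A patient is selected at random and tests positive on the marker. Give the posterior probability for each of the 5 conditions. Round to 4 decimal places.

Condition Epsilon 0.0028, Condition Alpha 0.0053, Condition Beta 0.3705, Condition Delta 0.0496, Condition Zeta 0.5718

By Bayes' rule, posterior ∝ prior × likelihood:
  Condition Epsilon: 0.16 × 0.004 = 0.00064
  Condition Alpha: 0.04 × 0.03 = 0.0012
  Condition Beta: 0.26 × 0.322 = 0.08372
  Condition Delta: 0.16 × 0.07 = 0.0112
  Condition Zeta: 0.38 × 0.34 = 0.1292
Total = 0.22596.
P(Condition Epsilon | marker-positive) = 0.00064/0.22596 ≈ 0.0028
P(Condition Alpha | marker-positive) = 0.0012/0.22596 ≈ 0.0053
P(Condition Beta | marker-positive) = 0.08372/0.22596 ≈ 0.3705
P(Condition Delta | marker-positive) = 0.0112/0.22596 ≈ 0.0496
P(Condition Zeta | marker-positive) = 0.1292/0.22596 ≈ 0.5718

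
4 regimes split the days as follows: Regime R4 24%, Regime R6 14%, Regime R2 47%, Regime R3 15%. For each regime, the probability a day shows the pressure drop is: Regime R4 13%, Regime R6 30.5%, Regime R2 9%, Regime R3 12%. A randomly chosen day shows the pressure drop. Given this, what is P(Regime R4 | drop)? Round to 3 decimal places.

0.232

By Bayes' rule, posterior ∝ prior × likelihood:
  Regime R4: 0.24 × 0.13 = 0.0312
  Regime R6: 0.14 × 0.305 = 0.0427
  Regime R2: 0.47 × 0.09 = 0.0423
  Regime R3: 0.15 × 0.12 = 0.018
Sum = 0.1342.
P(Regime R4 | evidence) = 0.0312 / 0.1342 ≈ 0.232.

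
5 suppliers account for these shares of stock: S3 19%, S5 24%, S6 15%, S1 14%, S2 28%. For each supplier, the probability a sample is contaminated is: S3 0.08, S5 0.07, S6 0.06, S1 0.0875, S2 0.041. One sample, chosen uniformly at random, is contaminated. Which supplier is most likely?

S5

Prior × likelihood for each hypothesis:
  S3: 0.19 × 0.08 = 0.0152
  S5: 0.24 × 0.07 = 0.0168
  S6: 0.15 × 0.06 = 0.009
  S1: 0.14 × 0.0875 = 0.01225
  S2: 0.28 × 0.041 = 0.01148
Sum = 0.06473.
Largest term belongs to S5, so S5 is most probable.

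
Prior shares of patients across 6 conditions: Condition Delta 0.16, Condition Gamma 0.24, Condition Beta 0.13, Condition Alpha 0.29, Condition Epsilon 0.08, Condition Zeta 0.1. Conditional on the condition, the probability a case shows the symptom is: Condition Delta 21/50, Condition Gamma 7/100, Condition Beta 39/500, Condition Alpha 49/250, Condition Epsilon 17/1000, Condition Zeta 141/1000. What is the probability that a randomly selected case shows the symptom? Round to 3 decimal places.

Unnormalized posteriors (prior × likelihood):
  Condition Delta: 0.16 × 0.42 = 0.0672
  Condition Gamma: 0.24 × 0.07 = 0.0168
  Condition Beta: 0.13 × 0.078 = 0.01014
  Condition Alpha: 0.29 × 0.196 = 0.05684
  Condition Epsilon: 0.08 × 0.017 = 0.00136
  Condition Zeta: 0.1 × 0.141 = 0.0141
P(symptomatic) = 0.0672 + 0.0168 + 0.01014 + 0.05684 + 0.00136 + 0.0141 = 0.16644 → 0.166.

0.166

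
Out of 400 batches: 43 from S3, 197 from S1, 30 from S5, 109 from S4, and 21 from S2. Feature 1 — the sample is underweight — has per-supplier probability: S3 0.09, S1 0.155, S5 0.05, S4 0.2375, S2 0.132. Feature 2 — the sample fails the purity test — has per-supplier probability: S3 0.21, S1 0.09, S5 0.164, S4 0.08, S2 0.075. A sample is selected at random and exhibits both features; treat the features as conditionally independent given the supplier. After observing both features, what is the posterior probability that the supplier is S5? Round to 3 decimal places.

0.040

Prior × likelihood for each hypothesis:
  S3: 0.1075 × 0.09 × 0.21 = 0.00203175
  S1: 0.4925 × 0.155 × 0.09 = 0.006870375
  S5: 0.075 × 0.05 × 0.164 = 0.000615
  S4: 0.2725 × 0.2375 × 0.08 = 0.0051775
  S2: 0.0525 × 0.132 × 0.075 = 0.00051975
Total = 0.015214375.
P(S5 | evidence) = 0.000615 / 0.015214375 ≈ 0.040.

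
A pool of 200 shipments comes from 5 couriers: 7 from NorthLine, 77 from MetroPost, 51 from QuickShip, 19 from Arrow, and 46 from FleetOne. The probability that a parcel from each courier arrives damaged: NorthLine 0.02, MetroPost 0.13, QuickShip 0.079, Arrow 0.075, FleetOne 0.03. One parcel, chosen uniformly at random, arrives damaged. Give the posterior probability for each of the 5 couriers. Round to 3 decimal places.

NorthLine 0.008, MetroPost 0.589, QuickShip 0.237, Arrow 0.084, FleetOne 0.081

Prior × likelihood for each hypothesis:
  NorthLine: 0.035 × 0.02 = 0.0007
  MetroPost: 0.385 × 0.13 = 0.05005
  QuickShip: 0.255 × 0.079 = 0.020145
  Arrow: 0.095 × 0.075 = 0.007125
  FleetOne: 0.23 × 0.03 = 0.0069
Sum = 0.08492.
P(NorthLine | damaged) = 0.0007/0.08492 ≈ 0.008
P(MetroPost | damaged) = 0.05005/0.08492 ≈ 0.589
P(QuickShip | damaged) = 0.020145/0.08492 ≈ 0.237
P(Arrow | damaged) = 0.007125/0.08492 ≈ 0.084
P(FleetOne | damaged) = 0.0069/0.08492 ≈ 0.081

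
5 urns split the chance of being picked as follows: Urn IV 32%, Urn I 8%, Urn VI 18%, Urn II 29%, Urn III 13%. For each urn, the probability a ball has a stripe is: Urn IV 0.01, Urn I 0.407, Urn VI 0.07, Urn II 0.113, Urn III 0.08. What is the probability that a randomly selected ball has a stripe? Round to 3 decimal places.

By Bayes' rule, posterior ∝ prior × likelihood:
  Urn IV: 0.32 × 0.01 = 0.0032
  Urn I: 0.08 × 0.407 = 0.03256
  Urn VI: 0.18 × 0.07 = 0.0126
  Urn II: 0.29 × 0.113 = 0.03277
  Urn III: 0.13 × 0.08 = 0.0104
P(striped) = 0.0032 + 0.03256 + 0.0126 + 0.03277 + 0.0104 = 0.09153 → 0.092.

0.092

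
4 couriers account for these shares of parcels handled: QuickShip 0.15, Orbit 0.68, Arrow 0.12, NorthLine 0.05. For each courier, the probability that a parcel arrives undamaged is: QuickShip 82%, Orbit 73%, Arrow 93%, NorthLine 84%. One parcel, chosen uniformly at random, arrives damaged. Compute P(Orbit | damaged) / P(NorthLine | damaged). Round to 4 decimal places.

Taking complements, P(damaged | each) = QuickShip 0.18, Orbit 0.27, Arrow 0.07, NorthLine 0.16.
Unnormalized posteriors (prior × likelihood):
  QuickShip: 0.15 × 0.18 = 0.027
  Orbit: 0.68 × 0.27 = 0.1836
  Arrow: 0.12 × 0.07 = 0.0084
  NorthLine: 0.05 × 0.16 = 0.008
Total = 0.227.
The ratio is 0.1836 / 0.008 (the normalizer cancels) = 22.9500.

22.9500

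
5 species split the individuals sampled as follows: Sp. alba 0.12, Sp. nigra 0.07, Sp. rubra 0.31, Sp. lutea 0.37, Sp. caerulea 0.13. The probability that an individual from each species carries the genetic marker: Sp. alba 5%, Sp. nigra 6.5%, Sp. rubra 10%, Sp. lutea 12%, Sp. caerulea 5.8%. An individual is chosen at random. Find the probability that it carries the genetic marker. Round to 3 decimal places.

By Bayes' rule, posterior ∝ prior × likelihood:
  Sp. alba: 0.12 × 0.05 = 0.006
  Sp. nigra: 0.07 × 0.065 = 0.00455
  Sp. rubra: 0.31 × 0.1 = 0.031
  Sp. lutea: 0.37 × 0.12 = 0.0444
  Sp. caerulea: 0.13 × 0.058 = 0.00754
P(marker) = 0.006 + 0.00455 + 0.031 + 0.0444 + 0.00754 = 0.09349 → 0.093.

0.093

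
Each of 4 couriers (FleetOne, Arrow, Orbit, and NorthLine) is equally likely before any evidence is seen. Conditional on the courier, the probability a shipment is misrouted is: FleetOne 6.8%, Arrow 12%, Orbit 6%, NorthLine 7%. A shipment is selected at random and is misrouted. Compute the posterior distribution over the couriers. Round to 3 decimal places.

With a uniform prior (1/4 each), posterior ∝ likelihood:
  FleetOne: 0.068
  Arrow: 0.12
  Orbit: 0.06
  NorthLine: 0.07
Sum = 0.318.
P(FleetOne | misrouted) = 0.068/0.318 ≈ 0.214
P(Arrow | misrouted) = 0.12/0.318 ≈ 0.377
P(Orbit | misrouted) = 0.06/0.318 ≈ 0.189
P(NorthLine | misrouted) = 0.07/0.318 ≈ 0.220

FleetOne 0.214, Arrow 0.377, Orbit 0.189, NorthLine 0.220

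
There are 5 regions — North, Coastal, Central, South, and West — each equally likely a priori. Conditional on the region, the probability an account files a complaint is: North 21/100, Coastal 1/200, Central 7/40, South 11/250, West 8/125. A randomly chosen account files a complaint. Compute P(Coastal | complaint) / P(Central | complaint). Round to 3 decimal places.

Since the prior is uniform, the posterior is proportional to the likelihood:
  North: 0.21
  Coastal: 0.005
  Central: 0.175
  South: 0.044
  West: 0.064
Normalizing constant = 0.498.
The ratio is 0.005 / 0.175 (the normalizer cancels) = 0.029.

0.029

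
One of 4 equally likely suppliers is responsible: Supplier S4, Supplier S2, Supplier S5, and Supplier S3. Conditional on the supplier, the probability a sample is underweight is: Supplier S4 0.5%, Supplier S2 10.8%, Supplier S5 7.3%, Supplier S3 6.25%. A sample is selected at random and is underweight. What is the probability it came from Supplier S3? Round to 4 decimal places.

Since the prior is uniform, the posterior is proportional to the likelihood:
  Supplier S4: 0.005
  Supplier S2: 0.108
  Supplier S5: 0.073
  Supplier S3: 0.0625
Total = 0.2485.
P(Supplier S3 | evidence) = 0.0625 / 0.2485 ≈ 0.2515.

0.2515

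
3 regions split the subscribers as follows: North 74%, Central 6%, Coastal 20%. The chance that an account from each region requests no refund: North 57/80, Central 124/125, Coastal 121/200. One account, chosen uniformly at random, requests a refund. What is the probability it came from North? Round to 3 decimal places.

0.728

Taking complements, P(refund | each) = North 0.2875, Central 0.008, Coastal 0.395.
By Bayes' rule, posterior ∝ prior × likelihood:
  North: 0.74 × 0.2875 = 0.21275
  Central: 0.06 × 0.008 = 0.00048
  Coastal: 0.2 × 0.395 = 0.079
Sum = 0.29223.
P(North | evidence) = 0.21275 / 0.29223 ≈ 0.728.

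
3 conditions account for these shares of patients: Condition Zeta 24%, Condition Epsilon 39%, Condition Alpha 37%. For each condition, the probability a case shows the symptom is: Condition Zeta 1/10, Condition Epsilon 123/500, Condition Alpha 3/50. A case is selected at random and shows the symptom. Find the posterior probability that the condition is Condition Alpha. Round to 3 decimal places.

Unnormalized posteriors (prior × likelihood):
  Condition Zeta: 0.24 × 0.1 = 0.024
  Condition Epsilon: 0.39 × 0.246 = 0.09594
  Condition Alpha: 0.37 × 0.06 = 0.0222
Normalizing constant = 0.14214.
P(Condition Alpha | evidence) = 0.0222 / 0.14214 ≈ 0.156.

0.156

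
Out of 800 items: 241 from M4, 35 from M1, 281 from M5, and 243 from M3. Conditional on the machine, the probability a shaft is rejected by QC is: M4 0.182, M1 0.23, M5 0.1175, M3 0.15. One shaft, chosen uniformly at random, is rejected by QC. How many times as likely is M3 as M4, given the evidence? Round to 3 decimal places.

Unnormalized posteriors (prior × likelihood):
  M4: 0.30125 × 0.182 = 0.0548275
  M1: 0.04375 × 0.23 = 0.0100625
  M5: 0.35125 × 0.1175 = 0.041271875
  M3: 0.30375 × 0.15 = 0.0455625
Sum = 0.151724375.
The ratio is 0.0455625 / 0.0548275 (the normalizer cancels) = 0.831.

0.831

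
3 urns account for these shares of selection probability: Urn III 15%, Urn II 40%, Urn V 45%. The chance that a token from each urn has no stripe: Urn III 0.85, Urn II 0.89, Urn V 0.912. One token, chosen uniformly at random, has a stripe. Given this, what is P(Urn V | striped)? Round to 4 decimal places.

0.3732

Taking complements, P(striped | each) = Urn III 0.15, Urn II 0.11, Urn V 0.088.
Compute prior × likelihood for every hypothesis:
  Urn III: 0.15 × 0.15 = 0.0225
  Urn II: 0.4 × 0.11 = 0.044
  Urn V: 0.45 × 0.088 = 0.0396
Total = 0.1061.
P(Urn V | evidence) = 0.0396 / 0.1061 ≈ 0.3732.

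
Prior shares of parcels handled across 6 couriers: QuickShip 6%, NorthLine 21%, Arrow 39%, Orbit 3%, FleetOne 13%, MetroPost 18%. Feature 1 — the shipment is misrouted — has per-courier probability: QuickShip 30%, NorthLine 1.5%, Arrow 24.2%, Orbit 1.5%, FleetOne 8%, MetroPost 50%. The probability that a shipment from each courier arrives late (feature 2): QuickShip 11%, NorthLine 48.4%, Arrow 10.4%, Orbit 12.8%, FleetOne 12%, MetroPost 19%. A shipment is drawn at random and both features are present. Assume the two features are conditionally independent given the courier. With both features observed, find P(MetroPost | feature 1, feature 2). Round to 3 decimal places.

Unnormalized posteriors (prior × likelihood):
  QuickShip: 0.06 × 0.3 × 0.11 = 0.00198
  NorthLine: 0.21 × 0.015 × 0.484 = 0.0015246
  Arrow: 0.39 × 0.242 × 0.104 = 0.00981552
  Orbit: 0.03 × 0.015 × 0.128 = 0.0000576
  FleetOne: 0.13 × 0.08 × 0.12 = 0.001248
  MetroPost: 0.18 × 0.5 × 0.19 = 0.0171
Total = 0.03172572.
P(MetroPost | evidence) = 0.0171 / 0.03172572 ≈ 0.539.

0.539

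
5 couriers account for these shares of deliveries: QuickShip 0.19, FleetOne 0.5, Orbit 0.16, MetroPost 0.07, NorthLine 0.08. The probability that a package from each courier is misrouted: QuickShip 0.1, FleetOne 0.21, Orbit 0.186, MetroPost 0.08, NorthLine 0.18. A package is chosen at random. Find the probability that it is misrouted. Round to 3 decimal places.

0.174

Compute prior × likelihood for every hypothesis:
  QuickShip: 0.19 × 0.1 = 0.019
  FleetOne: 0.5 × 0.21 = 0.105
  Orbit: 0.16 × 0.186 = 0.02976
  MetroPost: 0.07 × 0.08 = 0.0056
  NorthLine: 0.08 × 0.18 = 0.0144
P(misrouted) = 0.019 + 0.105 + 0.02976 + 0.0056 + 0.0144 = 0.17376 → 0.174.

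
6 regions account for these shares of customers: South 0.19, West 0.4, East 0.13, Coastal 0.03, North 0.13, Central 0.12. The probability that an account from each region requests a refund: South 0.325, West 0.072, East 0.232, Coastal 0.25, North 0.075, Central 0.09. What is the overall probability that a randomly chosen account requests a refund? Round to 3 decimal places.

0.149

Unnormalized posteriors (prior × likelihood):
  South: 0.19 × 0.325 = 0.06175
  West: 0.4 × 0.072 = 0.0288
  East: 0.13 × 0.232 = 0.03016
  Coastal: 0.03 × 0.25 = 0.0075
  North: 0.13 × 0.075 = 0.00975
  Central: 0.12 × 0.09 = 0.0108
P(refund) = 0.06175 + 0.0288 + 0.03016 + 0.0075 + 0.00975 + 0.0108 = 0.14876 → 0.149.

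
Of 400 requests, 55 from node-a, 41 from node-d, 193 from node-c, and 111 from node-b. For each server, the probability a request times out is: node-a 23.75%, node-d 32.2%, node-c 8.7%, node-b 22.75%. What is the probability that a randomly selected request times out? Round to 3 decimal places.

0.171

Unnormalized posteriors (prior × likelihood):
  node-a: 0.1375 × 0.2375 = 0.03265625
  node-d: 0.1025 × 0.322 = 0.033005
  node-c: 0.4825 × 0.087 = 0.0419775
  node-b: 0.2775 × 0.2275 = 0.06313125
P(timeout) = 0.03265625 + 0.033005 + 0.0419775 + 0.06313125 = 0.17077 → 0.171.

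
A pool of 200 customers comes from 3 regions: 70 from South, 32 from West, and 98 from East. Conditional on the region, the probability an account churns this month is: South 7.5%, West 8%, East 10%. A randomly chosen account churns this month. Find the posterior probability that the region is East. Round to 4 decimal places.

Unnormalized posteriors (prior × likelihood):
  South: 0.35 × 0.075 = 0.02625
  West: 0.16 × 0.08 = 0.0128
  East: 0.49 × 0.1 = 0.049
Normalizing constant = 0.08805.
P(East | evidence) = 0.049 / 0.08805 ≈ 0.5565.

0.5565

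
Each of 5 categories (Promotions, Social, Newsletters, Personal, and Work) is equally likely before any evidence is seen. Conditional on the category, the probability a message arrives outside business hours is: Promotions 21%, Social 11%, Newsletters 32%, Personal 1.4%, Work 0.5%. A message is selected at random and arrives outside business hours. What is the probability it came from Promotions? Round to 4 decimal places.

Since the prior is uniform, the posterior is proportional to the likelihood:
  Promotions: 0.21
  Social: 0.11
  Newsletters: 0.32
  Personal: 0.014
  Work: 0.005
Total = 0.659.
P(Promotions | evidence) = 0.21 / 0.659 ≈ 0.3187.

0.3187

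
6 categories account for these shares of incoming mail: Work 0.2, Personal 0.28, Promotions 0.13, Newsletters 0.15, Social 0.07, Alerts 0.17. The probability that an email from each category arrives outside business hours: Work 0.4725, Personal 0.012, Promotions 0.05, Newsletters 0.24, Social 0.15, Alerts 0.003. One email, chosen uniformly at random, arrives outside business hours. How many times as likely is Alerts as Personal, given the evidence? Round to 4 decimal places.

Prior × likelihood for each hypothesis:
  Work: 0.2 × 0.4725 = 0.0945
  Personal: 0.28 × 0.012 = 0.00336
  Promotions: 0.13 × 0.05 = 0.0065
  Newsletters: 0.15 × 0.24 = 0.036
  Social: 0.07 × 0.15 = 0.0105
  Alerts: 0.17 × 0.003 = 0.00051
Sum = 0.15137.
The ratio is 0.00051 / 0.00336 (the normalizer cancels) = 0.1518.

0.1518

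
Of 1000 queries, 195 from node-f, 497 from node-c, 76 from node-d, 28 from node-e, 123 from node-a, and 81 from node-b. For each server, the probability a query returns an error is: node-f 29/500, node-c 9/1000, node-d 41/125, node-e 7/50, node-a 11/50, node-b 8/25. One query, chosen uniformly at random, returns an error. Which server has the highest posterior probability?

Compute prior × likelihood for every hypothesis:
  node-f: 0.195 × 0.058 = 0.01131
  node-c: 0.497 × 0.009 = 0.004473
  node-d: 0.076 × 0.328 = 0.024928
  node-e: 0.028 × 0.14 = 0.00392
  node-a: 0.123 × 0.22 = 0.02706
  node-b: 0.081 × 0.32 = 0.02592
Normalizing constant = 0.097611.
Largest term belongs to node-a, so node-a is most probable.

node-a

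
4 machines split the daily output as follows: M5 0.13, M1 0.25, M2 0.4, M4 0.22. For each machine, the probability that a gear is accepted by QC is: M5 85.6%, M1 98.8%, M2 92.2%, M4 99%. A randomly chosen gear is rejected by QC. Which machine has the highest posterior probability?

Taking complements, P(rejected | each) = M5 0.144, M1 0.012, M2 0.078, M4 0.01.
Prior × likelihood for each hypothesis:
  M5: 0.13 × 0.144 = 0.01872
  M1: 0.25 × 0.012 = 0.003
  M2: 0.4 × 0.078 = 0.0312
  M4: 0.22 × 0.01 = 0.0022
Total = 0.05512.
Largest term belongs to M2, so M2 is most probable.

M2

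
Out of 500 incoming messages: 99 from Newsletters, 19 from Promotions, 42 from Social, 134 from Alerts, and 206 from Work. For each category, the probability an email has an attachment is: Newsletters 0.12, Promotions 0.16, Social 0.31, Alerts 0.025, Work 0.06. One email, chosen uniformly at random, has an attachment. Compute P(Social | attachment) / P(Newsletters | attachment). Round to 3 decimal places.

By Bayes' rule, posterior ∝ prior × likelihood:
  Newsletters: 0.198 × 0.12 = 0.02376
  Promotions: 0.038 × 0.16 = 0.00608
  Social: 0.084 × 0.31 = 0.02604
  Alerts: 0.268 × 0.025 = 0.0067
  Work: 0.412 × 0.06 = 0.02472
Sum = 0.0873.
The ratio is 0.02604 / 0.02376 (the normalizer cancels) = 1.096.

1.096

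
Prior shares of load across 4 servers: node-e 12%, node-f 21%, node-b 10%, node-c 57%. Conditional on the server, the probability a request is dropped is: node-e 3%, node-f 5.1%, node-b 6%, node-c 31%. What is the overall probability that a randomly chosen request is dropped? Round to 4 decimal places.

0.1970

Prior × likelihood for each hypothesis:
  node-e: 0.12 × 0.03 = 0.0036
  node-f: 0.21 × 0.051 = 0.01071
  node-b: 0.1 × 0.06 = 0.006
  node-c: 0.57 × 0.31 = 0.1767
P(dropped) = 0.0036 + 0.01071 + 0.006 + 0.1767 = 0.19701 → 0.1970.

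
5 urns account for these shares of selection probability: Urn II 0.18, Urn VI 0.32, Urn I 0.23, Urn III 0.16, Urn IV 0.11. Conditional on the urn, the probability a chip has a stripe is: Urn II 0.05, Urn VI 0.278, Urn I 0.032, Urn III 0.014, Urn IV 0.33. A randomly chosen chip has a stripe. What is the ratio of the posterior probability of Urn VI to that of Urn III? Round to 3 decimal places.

By Bayes' rule, posterior ∝ prior × likelihood:
  Urn II: 0.18 × 0.05 = 0.009
  Urn VI: 0.32 × 0.278 = 0.08896
  Urn I: 0.23 × 0.032 = 0.00736
  Urn III: 0.16 × 0.014 = 0.00224
  Urn IV: 0.11 × 0.33 = 0.0363
Total = 0.14386.
The ratio is 0.08896 / 0.00224 (the normalizer cancels) = 39.714.

39.714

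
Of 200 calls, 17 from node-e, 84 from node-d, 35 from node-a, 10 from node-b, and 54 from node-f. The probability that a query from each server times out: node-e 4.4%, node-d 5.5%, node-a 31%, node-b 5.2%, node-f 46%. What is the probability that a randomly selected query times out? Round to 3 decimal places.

0.208

Unnormalized posteriors (prior × likelihood):
  node-e: 0.085 × 0.044 = 0.00374
  node-d: 0.42 × 0.055 = 0.0231
  node-a: 0.175 × 0.31 = 0.05425
  node-b: 0.05 × 0.052 = 0.0026
  node-f: 0.27 × 0.46 = 0.1242
P(timeout) = 0.00374 + 0.0231 + 0.05425 + 0.0026 + 0.1242 = 0.20789 → 0.208.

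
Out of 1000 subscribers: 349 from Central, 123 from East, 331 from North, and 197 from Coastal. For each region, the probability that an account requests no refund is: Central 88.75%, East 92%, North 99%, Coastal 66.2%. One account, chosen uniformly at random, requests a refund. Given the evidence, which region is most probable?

Taking complements, P(refund | each) = Central 0.1125, East 0.08, North 0.01, Coastal 0.338.
By Bayes' rule, posterior ∝ prior × likelihood:
  Central: 0.349 × 0.1125 = 0.0392625
  East: 0.123 × 0.08 = 0.00984
  North: 0.331 × 0.01 = 0.00331
  Coastal: 0.197 × 0.338 = 0.066586
Sum = 0.1189985.
Largest term belongs to Coastal, so Coastal is most probable.

Coastal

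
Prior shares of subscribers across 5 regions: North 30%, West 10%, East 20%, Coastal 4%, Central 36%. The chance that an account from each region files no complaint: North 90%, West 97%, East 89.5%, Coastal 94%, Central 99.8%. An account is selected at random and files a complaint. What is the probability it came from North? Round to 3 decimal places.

0.525

Taking complements, P(complaint | each) = North 0.1, West 0.03, East 0.105, Coastal 0.06, Central 0.002.
Compute prior × likelihood for every hypothesis:
  North: 0.3 × 0.1 = 0.03
  West: 0.1 × 0.03 = 0.003
  East: 0.2 × 0.105 = 0.021
  Coastal: 0.04 × 0.06 = 0.0024
  Central: 0.36 × 0.002 = 0.00072
Sum = 0.05712.
P(North | evidence) = 0.03 / 0.05712 ≈ 0.525.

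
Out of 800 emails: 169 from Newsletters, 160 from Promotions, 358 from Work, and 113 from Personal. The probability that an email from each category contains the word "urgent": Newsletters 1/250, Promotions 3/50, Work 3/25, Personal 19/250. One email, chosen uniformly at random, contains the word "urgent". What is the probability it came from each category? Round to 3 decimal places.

By Bayes' rule, posterior ∝ prior × likelihood:
  Newsletters: 0.21125 × 0.004 = 0.000845
  Promotions: 0.2 × 0.06 = 0.012
  Work: 0.4475 × 0.12 = 0.0537
  Personal: 0.14125 × 0.076 = 0.010735
Total = 0.07728.
P(Newsletters | urgent-flag) = 0.000845/0.07728 ≈ 0.011
P(Promotions | urgent-flag) = 0.012/0.07728 ≈ 0.155
P(Work | urgent-flag) = 0.0537/0.07728 ≈ 0.695
P(Personal | urgent-flag) = 0.010735/0.07728 ≈ 0.139

Newsletters 0.011, Promotions 0.155, Work 0.695, Personal 0.139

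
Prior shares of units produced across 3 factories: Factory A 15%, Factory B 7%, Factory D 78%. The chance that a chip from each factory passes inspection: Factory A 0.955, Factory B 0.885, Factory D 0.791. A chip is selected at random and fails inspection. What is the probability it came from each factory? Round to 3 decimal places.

Taking complements, P(nonconforming | each) = Factory A 0.045, Factory B 0.115, Factory D 0.209.
Unnormalized posteriors (prior × likelihood):
  Factory A: 0.15 × 0.045 = 0.00675
  Factory B: 0.07 × 0.115 = 0.00805
  Factory D: 0.78 × 0.209 = 0.16302
Sum = 0.17782.
P(Factory A | nonconforming) = 0.00675/0.17782 ≈ 0.038
P(Factory B | nonconforming) = 0.00805/0.17782 ≈ 0.045
P(Factory D | nonconforming) = 0.16302/0.17782 ≈ 0.917
(Check: 0.038+0.045+0.917 = 1.000.)

Factory A 0.038, Factory B 0.045, Factory D 0.917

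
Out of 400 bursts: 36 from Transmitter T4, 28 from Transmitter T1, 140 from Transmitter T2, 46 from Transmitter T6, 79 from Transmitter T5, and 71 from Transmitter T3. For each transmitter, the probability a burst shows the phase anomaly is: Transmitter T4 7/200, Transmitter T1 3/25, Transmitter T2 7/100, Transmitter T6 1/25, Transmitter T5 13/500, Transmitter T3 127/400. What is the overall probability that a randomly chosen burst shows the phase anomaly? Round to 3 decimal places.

0.102

Compute prior × likelihood for every hypothesis:
  Transmitter T4: 0.09 × 0.035 = 0.00315
  Transmitter T1: 0.07 × 0.12 = 0.0084
  Transmitter T2: 0.35 × 0.07 = 0.0245
  Transmitter T6: 0.115 × 0.04 = 0.0046
  Transmitter T5: 0.1975 × 0.026 = 0.005135
  Transmitter T3: 0.1775 × 0.3175 = 0.05635625
P(anomaly) = 0.00315 + 0.0084 + 0.0245 + 0.0046 + 0.005135 + 0.05635625 = 0.10214125 → 0.102.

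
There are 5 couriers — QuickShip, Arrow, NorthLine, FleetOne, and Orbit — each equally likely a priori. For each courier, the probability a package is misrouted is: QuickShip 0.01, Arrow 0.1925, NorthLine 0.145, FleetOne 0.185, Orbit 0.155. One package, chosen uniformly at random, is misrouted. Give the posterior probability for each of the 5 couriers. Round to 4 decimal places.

QuickShip 0.0145, Arrow 0.2800, NorthLine 0.2109, FleetOne 0.2691, Orbit 0.2255

Since the prior is uniform, the posterior is proportional to the likelihood:
  QuickShip: 0.01
  Arrow: 0.1925
  NorthLine: 0.145
  FleetOne: 0.185
  Orbit: 0.155
Sum = 0.6875.
P(QuickShip | misrouted) = 0.01/0.6875 ≈ 0.0145
P(Arrow | misrouted) = 0.1925/0.6875 ≈ 0.2800
P(NorthLine | misrouted) = 0.145/0.6875 ≈ 0.2109
P(FleetOne | misrouted) = 0.185/0.6875 ≈ 0.2691
P(Orbit | misrouted) = 0.155/0.6875 ≈ 0.2255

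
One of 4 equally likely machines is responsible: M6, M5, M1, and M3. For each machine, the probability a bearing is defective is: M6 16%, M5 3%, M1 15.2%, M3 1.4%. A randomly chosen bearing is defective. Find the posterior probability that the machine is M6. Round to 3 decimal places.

With a uniform prior (1/4 each), posterior ∝ likelihood:
  M6: 0.16
  M5: 0.03
  M1: 0.152
  M3: 0.014
Sum = 0.356.
P(M6 | evidence) = 0.16 / 0.356 ≈ 0.449.

0.449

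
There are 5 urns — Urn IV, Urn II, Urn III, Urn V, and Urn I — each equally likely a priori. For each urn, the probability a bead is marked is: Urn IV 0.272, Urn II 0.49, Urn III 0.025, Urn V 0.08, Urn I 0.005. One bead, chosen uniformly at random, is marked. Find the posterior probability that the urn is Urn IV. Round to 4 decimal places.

Since the prior is uniform, the posterior is proportional to the likelihood:
  Urn IV: 0.272
  Urn II: 0.49
  Urn III: 0.025
  Urn V: 0.08
  Urn I: 0.005
Total = 0.872.
P(Urn IV | evidence) = 0.272 / 0.872 ≈ 0.3119.

0.3119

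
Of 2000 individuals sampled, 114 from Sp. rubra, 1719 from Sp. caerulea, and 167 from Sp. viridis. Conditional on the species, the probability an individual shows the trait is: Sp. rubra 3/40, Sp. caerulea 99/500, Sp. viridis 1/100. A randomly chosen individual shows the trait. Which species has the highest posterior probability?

Prior × likelihood for each hypothesis:
  Sp. rubra: 0.057 × 0.075 = 0.004275
  Sp. caerulea: 0.8595 × 0.198 = 0.170181
  Sp. viridis: 0.0835 × 0.01 = 0.000835
Normalizing constant = 0.175291.
Largest term belongs to Sp. caerulea, so Sp. caerulea is most probable.

Sp. caerulea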